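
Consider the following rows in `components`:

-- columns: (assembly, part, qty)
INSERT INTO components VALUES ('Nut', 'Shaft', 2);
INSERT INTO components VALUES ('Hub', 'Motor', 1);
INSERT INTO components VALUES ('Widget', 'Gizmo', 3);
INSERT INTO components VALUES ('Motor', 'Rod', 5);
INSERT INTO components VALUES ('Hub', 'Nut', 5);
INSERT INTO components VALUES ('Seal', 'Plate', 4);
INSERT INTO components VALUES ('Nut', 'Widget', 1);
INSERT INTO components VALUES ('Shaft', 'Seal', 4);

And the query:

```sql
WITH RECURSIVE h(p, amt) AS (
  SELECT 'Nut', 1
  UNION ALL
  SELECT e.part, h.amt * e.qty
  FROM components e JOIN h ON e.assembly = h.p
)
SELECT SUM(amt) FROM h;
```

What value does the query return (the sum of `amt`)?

47

Base: (Nut, amt=1).
Iteration 1: components of {Nut} -> Shaft = 1*2 = 2, Widget = 1*1 = 1.
Iteration 2: components of {Shaft,Widget} -> Gizmo = 1*3 = 3, Seal = 2*4 = 8.
Iteration 3: components of {Gizmo,Seal} -> Plate = 8*4 = 32.
Iteration 4: no further components; recursion stops.
SUM(amt) = 1 + 2 + 1 + 8 + 3 + 32 = 47.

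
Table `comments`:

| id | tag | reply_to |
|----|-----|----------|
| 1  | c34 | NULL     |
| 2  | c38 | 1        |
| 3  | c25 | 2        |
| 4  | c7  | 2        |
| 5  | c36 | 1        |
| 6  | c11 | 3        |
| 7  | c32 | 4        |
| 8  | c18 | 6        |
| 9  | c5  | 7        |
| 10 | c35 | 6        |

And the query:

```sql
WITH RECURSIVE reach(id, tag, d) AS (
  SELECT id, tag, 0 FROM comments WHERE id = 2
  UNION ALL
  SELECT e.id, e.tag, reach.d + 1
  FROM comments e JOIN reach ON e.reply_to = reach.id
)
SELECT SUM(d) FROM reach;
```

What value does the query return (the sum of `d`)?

15

Base: id=2 (c38) at d 0.
Iteration 1: rows with reply_to in {2} -> c25 (id 3, d 1), c7 (id 4, d 1).
Iteration 2: rows with reply_to in {3,4} -> c11 (id 6, d 2), c32 (id 7, d 2).
Iteration 3: rows with reply_to in {6,7} -> c18 (id 8, d 3), c5 (id 9, d 3), c35 (id 10, d 3).
Iteration 4: no rows with reply_to in {8,9,10}; recursion stops.
SUM(d) = 0 + 1 + 1 + 2 + 2 + 3 + 3 + 3 = 15.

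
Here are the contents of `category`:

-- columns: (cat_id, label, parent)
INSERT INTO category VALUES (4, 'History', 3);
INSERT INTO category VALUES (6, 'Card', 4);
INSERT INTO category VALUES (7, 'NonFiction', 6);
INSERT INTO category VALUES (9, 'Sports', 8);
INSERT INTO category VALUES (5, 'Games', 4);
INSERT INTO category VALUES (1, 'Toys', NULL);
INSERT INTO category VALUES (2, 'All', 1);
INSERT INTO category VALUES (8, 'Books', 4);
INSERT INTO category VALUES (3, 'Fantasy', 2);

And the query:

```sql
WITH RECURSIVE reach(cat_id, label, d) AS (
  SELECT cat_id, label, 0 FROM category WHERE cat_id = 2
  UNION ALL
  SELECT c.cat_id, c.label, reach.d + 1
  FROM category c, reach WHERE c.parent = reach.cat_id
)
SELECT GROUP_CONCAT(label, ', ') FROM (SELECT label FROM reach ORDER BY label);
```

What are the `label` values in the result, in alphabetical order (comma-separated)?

Base: cat_id=2 (All) at d 0.
Iteration 1: rows with parent in {2} -> Fantasy (id 3, d 1).
Iteration 2: rows with parent in {3} -> History (id 4, d 2).
Iteration 3: rows with parent in {4} -> Games (id 5, d 3), Card (id 6, d 3), Books (id 8, d 3).
Iteration 4: rows with parent in {5,6,8} -> NonFiction (id 7, d 4), Sports (id 9, d 4).
Iteration 5: no rows with parent in {7,9}; recursion stops.

All, Books, Card, Fantasy, Games, History, NonFiction, Sports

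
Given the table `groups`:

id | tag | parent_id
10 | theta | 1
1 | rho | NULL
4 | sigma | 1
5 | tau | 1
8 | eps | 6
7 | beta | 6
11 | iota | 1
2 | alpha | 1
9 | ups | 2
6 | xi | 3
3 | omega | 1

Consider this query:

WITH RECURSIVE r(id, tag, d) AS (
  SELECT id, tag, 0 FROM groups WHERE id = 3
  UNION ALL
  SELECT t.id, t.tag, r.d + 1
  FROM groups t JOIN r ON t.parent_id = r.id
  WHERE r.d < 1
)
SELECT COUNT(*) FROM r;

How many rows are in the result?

Base: id=3 (omega) at d 0.
Iteration 1: rows with parent_id in {3} -> xi (id 6, d 1).
Iteration 2: d < 1 fails for all current rows; recursion stops.
Total rows emitted: 2.

2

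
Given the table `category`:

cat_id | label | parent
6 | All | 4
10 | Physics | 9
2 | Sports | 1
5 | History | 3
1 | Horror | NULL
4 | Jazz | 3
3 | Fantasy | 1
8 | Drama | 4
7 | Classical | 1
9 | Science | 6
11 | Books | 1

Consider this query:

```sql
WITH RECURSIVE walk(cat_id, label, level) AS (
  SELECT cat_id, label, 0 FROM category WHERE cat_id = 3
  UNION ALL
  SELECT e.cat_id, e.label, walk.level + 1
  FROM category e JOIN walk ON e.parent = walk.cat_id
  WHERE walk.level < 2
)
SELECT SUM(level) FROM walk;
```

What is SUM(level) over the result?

6

Base: cat_id=3 (Fantasy) at level 0.
Iteration 1: rows with parent in {3} -> Jazz (id 4, level 1), History (id 5, level 1).
Iteration 2: rows with parent in {4,5} -> All (id 6, level 2), Drama (id 8, level 2).
Iteration 3: level < 2 fails for all current rows; recursion stops.
SUM(level) = 0 + 1 + 1 + 2 + 2 = 6.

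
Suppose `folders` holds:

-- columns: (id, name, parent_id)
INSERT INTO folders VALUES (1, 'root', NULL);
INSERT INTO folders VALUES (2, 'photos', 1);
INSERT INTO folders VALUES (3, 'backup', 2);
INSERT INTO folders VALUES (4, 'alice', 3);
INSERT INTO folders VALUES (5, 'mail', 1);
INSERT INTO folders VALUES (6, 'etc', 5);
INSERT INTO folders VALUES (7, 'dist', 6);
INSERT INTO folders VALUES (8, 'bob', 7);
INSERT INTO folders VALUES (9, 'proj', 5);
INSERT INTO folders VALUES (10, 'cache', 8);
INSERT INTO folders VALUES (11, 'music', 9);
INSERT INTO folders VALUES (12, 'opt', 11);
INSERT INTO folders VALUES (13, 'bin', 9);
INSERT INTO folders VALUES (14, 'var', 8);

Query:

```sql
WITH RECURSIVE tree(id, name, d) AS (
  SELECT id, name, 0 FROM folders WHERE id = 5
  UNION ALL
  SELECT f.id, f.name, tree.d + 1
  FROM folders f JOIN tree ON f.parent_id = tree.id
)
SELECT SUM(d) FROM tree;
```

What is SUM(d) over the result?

22

Base: id=5 (mail) at d 0.
Iteration 1: rows with parent_id in {5} -> etc (id 6, d 1), proj (id 9, d 1).
Iteration 2: rows with parent_id in {6,9} -> dist (id 7, d 2), music (id 11, d 2), bin (id 13, d 2).
Iteration 3: rows with parent_id in {7,11,13} -> bob (id 8, d 3), opt (id 12, d 3).
Iteration 4: rows with parent_id in {8,12} -> cache (id 10, d 4), var (id 14, d 4).
Iteration 5: no rows with parent_id in {10,14}; recursion stops.
SUM(d) = 0 + 1 + 1 + 2 + 2 + 2 + 3 + 3 + 4 + 4 = 22.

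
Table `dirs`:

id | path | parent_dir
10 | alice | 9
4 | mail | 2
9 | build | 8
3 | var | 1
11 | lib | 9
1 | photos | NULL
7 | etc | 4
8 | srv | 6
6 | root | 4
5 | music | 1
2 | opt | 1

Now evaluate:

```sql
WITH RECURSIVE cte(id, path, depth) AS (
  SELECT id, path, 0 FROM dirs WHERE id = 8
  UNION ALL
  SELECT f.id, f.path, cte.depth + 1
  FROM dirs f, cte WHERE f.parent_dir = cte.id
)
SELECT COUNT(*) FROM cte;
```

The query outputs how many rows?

4

Base: id=8 (srv) at depth 0.
Iteration 1: rows with parent_dir in {8} -> build (id 9, depth 1).
Iteration 2: rows with parent_dir in {9} -> alice (id 10, depth 2), lib (id 11, depth 2).
Iteration 3: no rows with parent_dir in {10,11}; recursion stops.
Total rows emitted: 4.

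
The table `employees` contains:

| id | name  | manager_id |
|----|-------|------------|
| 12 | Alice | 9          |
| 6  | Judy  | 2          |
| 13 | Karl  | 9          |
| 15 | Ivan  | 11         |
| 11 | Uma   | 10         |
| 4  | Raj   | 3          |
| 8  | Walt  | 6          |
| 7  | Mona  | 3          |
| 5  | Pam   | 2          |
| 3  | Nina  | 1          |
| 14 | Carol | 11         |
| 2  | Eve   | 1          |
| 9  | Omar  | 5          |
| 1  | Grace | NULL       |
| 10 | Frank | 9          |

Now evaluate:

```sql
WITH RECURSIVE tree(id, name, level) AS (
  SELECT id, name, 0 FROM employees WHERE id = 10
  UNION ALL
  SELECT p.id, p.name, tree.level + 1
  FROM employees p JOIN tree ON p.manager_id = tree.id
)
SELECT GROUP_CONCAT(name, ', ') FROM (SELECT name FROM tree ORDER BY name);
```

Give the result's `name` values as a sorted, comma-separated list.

Carol, Frank, Ivan, Uma

Base: id=10 (Frank) at level 0.
Iteration 1: rows with manager_id in {10} -> Uma (id 11, level 1).
Iteration 2: rows with manager_id in {11} -> Carol (id 14, level 2), Ivan (id 15, level 2).
Iteration 3: no rows with manager_id in {14,15}; recursion stops.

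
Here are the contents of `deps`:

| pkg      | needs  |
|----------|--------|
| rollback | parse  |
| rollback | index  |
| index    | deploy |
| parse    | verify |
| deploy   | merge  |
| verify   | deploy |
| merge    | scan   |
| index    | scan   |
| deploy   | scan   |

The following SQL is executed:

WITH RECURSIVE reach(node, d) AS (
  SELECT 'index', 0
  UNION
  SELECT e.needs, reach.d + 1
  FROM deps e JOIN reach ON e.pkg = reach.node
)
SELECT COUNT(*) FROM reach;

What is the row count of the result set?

Base: (index, d=0).
Iteration 1: edges from {index} -> (deploy, d=1), (scan, d=1).
Iteration 2: edges from {deploy,scan} -> (merge, d=2), (scan, d=2).
Iteration 3: edges from {merge,scan} -> (scan, d=3).
Iteration 4: no outgoing edges from {scan}; recursion stops.
Total rows emitted: 6.

6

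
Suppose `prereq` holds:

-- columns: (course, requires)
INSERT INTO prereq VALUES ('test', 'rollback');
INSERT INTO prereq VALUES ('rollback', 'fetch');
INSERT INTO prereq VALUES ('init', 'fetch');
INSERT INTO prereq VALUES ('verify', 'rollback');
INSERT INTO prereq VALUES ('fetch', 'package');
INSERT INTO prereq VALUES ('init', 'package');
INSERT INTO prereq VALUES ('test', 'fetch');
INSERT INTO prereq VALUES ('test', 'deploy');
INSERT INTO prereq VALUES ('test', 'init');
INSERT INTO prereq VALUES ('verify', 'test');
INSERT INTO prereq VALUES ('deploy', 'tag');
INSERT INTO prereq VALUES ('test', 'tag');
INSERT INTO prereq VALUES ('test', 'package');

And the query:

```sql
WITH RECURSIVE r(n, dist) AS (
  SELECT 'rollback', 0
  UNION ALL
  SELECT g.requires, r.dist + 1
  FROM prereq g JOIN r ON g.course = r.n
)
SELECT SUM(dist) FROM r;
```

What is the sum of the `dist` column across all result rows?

3

Base: (rollback, dist=0).
Iteration 1: edges from {rollback} -> (fetch, dist=1).
Iteration 2: edges from {fetch} -> (package, dist=2).
Iteration 3: no outgoing edges from {package}; recursion stops.
SUM(dist) = 0 + 1 + 2 = 3.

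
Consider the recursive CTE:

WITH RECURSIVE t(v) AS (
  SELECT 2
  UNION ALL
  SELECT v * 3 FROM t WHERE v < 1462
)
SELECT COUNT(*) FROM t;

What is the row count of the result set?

8

Base: v=2.
Iteration 1: 2 < 1462 holds -> v = 2 * 3 = 6.
Iteration 2: 6 < 1462 holds -> v = 6 * 3 = 18.
Iteration 3: 18 < 1462 holds -> v = 18 * 3 = 54.
Iteration 4: 54 < 1462 holds -> v = 54 * 3 = 162.
Iteration 5: 162 < 1462 holds -> v = 162 * 3 = 486.
Iteration 6: 486 < 1462 holds -> v = 486 * 3 = 1458.
Iteration 7: 1458 < 1462 holds -> v = 1458 * 3 = 4374.
Iteration 8: 4374 < 1462 fails; recursion stops.
Total rows emitted: 8.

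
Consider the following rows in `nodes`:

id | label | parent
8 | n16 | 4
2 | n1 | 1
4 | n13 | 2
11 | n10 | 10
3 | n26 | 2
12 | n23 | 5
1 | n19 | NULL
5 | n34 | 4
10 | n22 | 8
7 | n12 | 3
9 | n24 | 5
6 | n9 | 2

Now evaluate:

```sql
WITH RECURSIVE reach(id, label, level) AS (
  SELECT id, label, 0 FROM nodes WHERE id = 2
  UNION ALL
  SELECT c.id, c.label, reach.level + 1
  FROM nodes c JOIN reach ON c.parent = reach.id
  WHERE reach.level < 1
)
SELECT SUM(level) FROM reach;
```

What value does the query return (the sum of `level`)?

3

Base: id=2 (n1) at level 0.
Iteration 1: rows with parent in {2} -> n26 (id 3, level 1), n13 (id 4, level 1), n9 (id 6, level 1).
Iteration 2: level < 1 fails for all current rows; recursion stops.
SUM(level) = 0 + 1 + 1 + 1 = 3.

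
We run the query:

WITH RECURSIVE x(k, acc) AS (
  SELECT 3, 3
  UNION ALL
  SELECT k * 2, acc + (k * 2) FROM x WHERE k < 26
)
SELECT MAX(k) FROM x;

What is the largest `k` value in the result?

48

Base: k=3, acc=3.
Iteration 1: 3 < 26 holds -> k = 3 * 2 = 6, acc = 3 + 6 = 9.
Iteration 2: 6 < 26 holds -> k = 6 * 2 = 12, acc = 9 + 12 = 21.
Iteration 3: 12 < 26 holds -> k = 12 * 2 = 24, acc = 21 + 24 = 45.
Iteration 4: 24 < 26 holds -> k = 24 * 2 = 48, acc = 45 + 48 = 93.
Iteration 5: 48 < 26 fails; recursion stops.
k values: 3, 6, 12, 24, 48; the maximum is 48.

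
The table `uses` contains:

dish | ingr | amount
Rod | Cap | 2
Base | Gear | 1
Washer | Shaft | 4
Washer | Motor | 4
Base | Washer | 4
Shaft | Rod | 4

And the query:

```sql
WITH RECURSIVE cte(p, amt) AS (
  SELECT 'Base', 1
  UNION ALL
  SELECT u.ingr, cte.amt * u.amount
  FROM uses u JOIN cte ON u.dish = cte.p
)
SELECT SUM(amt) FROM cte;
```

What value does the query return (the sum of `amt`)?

230

Base: (Base, amt=1).
Iteration 1: components of {Base} -> Gear = 1*1 = 1, Washer = 1*4 = 4.
Iteration 2: components of {Gear,Washer} -> Motor = 4*4 = 16, Shaft = 4*4 = 16.
Iteration 3: components of {Motor,Shaft} -> Rod = 16*4 = 64.
Iteration 4: components of {Rod} -> Cap = 64*2 = 128.
Iteration 5: no further components; recursion stops.
SUM(amt) = 1 + 4 + 1 + 16 + 16 + 64 + 128 = 230.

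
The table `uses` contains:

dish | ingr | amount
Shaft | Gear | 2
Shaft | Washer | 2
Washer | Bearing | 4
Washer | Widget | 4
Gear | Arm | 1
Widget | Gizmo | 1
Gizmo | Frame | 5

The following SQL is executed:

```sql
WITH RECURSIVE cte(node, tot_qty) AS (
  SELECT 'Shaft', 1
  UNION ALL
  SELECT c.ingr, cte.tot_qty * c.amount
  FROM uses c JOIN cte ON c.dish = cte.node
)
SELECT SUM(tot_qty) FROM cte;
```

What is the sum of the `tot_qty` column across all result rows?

71

Base: (Shaft, tot_qty=1).
Iteration 1: components of {Shaft} -> Gear = 1*2 = 2, Washer = 1*2 = 2.
Iteration 2: components of {Gear,Washer} -> Arm = 2*1 = 2, Bearing = 2*4 = 8, Widget = 2*4 = 8.
Iteration 3: components of {Arm,Bearing,Widget} -> Gizmo = 8*1 = 8.
Iteration 4: components of {Gizmo} -> Frame = 8*5 = 40.
Iteration 5: no further components; recursion stops.
SUM(tot_qty) = 1 + 2 + 2 + 2 + 8 + 8 + 8 + 40 = 71.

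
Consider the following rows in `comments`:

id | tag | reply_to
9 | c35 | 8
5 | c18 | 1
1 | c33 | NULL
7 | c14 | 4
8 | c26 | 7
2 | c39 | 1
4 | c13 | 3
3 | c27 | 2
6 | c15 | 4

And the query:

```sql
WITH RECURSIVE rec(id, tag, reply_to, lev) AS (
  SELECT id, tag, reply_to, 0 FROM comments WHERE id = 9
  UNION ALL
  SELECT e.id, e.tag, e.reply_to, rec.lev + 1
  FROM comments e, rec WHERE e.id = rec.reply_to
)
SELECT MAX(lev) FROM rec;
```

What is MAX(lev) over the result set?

Base: id=9 (c35), reply_to=8, lev 0.
Iteration 1: join on id=8 -> c26 (id 8, reply_to=7, lev 1).
Iteration 2: join on id=7 -> c14 (id 7, reply_to=4, lev 2).
Iteration 3: join on id=4 -> c13 (id 4, reply_to=3, lev 3).
Iteration 4: join on id=3 -> c27 (id 3, reply_to=2, lev 4).
Iteration 5: join on id=2 -> c39 (id 2, reply_to=1, lev 5).
Iteration 6: join on id=1 -> c33 (id 1, reply_to=NULL, lev 6).
Iteration 7: reply_to is NULL; no match; recursion stops.
lev values: 0, 1, 2, 3, 4, 5, 6; the maximum is 6.

6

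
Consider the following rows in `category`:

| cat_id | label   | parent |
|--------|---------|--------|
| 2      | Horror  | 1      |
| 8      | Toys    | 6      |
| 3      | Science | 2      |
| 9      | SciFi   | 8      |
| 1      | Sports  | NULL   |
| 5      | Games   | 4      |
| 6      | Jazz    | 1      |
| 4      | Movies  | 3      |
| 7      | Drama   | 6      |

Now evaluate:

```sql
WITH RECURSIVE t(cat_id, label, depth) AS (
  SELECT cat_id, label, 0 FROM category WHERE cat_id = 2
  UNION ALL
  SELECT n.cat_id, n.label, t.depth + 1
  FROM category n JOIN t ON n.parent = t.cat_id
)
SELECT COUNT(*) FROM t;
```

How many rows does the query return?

4

Base: cat_id=2 (Horror) at depth 0.
Iteration 1: rows with parent in {2} -> Science (id 3, depth 1).
Iteration 2: rows with parent in {3} -> Movies (id 4, depth 2).
Iteration 3: rows with parent in {4} -> Games (id 5, depth 3).
Iteration 4: no rows with parent in {5}; recursion stops.
Total rows emitted: 4.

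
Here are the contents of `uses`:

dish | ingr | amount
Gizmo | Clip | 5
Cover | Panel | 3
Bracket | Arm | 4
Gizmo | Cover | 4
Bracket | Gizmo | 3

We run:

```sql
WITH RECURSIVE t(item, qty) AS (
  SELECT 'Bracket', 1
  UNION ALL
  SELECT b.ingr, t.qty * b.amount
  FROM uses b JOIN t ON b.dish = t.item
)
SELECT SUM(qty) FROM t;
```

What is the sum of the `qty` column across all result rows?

Base: (Bracket, qty=1).
Iteration 1: components of {Bracket} -> Arm = 1*4 = 4, Gizmo = 1*3 = 3.
Iteration 2: components of {Arm,Gizmo} -> Clip = 3*5 = 15, Cover = 3*4 = 12.
Iteration 3: components of {Clip,Cover} -> Panel = 12*3 = 36.
Iteration 4: no further components; recursion stops.
SUM(qty) = 1 + 4 + 3 + 12 + 15 + 36 = 71.

71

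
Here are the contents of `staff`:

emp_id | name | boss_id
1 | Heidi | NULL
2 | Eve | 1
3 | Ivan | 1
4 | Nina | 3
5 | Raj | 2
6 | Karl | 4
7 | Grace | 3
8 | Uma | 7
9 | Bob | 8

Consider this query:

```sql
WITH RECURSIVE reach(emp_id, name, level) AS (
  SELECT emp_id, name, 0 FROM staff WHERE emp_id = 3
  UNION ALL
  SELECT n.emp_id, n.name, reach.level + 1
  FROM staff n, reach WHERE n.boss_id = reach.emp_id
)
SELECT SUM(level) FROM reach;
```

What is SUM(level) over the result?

Base: emp_id=3 (Ivan) at level 0.
Iteration 1: rows with boss_id in {3} -> Nina (id 4, level 1), Grace (id 7, level 1).
Iteration 2: rows with boss_id in {4,7} -> Karl (id 6, level 2), Uma (id 8, level 2).
Iteration 3: rows with boss_id in {6,8} -> Bob (id 9, level 3).
Iteration 4: no rows with boss_id in {9}; recursion stops.
SUM(level) = 0 + 1 + 1 + 2 + 2 + 3 = 9.

9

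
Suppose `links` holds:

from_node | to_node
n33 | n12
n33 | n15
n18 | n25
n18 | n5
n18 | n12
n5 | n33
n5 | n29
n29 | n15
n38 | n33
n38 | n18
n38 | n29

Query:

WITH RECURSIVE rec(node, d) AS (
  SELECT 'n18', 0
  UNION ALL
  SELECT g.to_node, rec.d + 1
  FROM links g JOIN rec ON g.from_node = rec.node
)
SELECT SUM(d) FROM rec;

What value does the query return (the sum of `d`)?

16

Base: (n18, d=0).
Iteration 1: edges from {n18} -> (n12, d=1), (n25, d=1), (n5, d=1).
Iteration 2: edges from {n12,n25,n5} -> (n29, d=2), (n33, d=2).
Iteration 3: edges from {n29,n33} -> (n12, d=3), (n15, d=3) x2. [UNION ALL keeps all 3 new rows, including repeats]
Iteration 4: no outgoing edges from {n12,n15}; recursion stops.
SUM(d) = 0 + 1 + 1 + 1 + 2 + 2 + 3 + 3 + 3 = 16.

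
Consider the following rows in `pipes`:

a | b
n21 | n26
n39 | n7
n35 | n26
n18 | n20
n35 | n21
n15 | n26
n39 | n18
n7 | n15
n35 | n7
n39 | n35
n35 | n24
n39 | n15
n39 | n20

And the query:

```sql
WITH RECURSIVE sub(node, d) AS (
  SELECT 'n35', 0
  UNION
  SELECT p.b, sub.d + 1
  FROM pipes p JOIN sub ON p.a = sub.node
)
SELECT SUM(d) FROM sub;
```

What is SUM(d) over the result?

11

Base: (n35, d=0).
Iteration 1: edges from {n35} -> (n21, d=1), (n24, d=1), (n26, d=1), (n7, d=1).
Iteration 2: edges from {n21,n24,n26,n7} -> (n15, d=2), (n26, d=2).
Iteration 3: edges from {n15,n26} -> (n26, d=3).
Iteration 4: no outgoing edges from {n26}; recursion stops.
SUM(d) = 0 + 1 + 1 + 1 + 1 + 2 + 2 + 3 = 11.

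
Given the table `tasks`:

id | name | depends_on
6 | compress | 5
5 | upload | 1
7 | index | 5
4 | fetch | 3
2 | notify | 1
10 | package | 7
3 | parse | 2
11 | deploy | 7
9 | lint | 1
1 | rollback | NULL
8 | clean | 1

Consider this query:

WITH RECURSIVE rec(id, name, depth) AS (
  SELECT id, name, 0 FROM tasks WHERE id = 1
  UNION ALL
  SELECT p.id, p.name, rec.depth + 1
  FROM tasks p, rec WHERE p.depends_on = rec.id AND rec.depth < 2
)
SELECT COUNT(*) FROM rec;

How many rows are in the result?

8

Base: id=1 (rollback) at depth 0.
Iteration 1: rows with depends_on in {1} -> notify (id 2, depth 1), upload (id 5, depth 1), clean (id 8, depth 1), lint (id 9, depth 1).
Iteration 2: rows with depends_on in {2,5,8,9} -> parse (id 3, depth 2), compress (id 6, depth 2), index (id 7, depth 2).
Iteration 3: depth < 2 fails for all current rows; recursion stops.
Total rows emitted: 8.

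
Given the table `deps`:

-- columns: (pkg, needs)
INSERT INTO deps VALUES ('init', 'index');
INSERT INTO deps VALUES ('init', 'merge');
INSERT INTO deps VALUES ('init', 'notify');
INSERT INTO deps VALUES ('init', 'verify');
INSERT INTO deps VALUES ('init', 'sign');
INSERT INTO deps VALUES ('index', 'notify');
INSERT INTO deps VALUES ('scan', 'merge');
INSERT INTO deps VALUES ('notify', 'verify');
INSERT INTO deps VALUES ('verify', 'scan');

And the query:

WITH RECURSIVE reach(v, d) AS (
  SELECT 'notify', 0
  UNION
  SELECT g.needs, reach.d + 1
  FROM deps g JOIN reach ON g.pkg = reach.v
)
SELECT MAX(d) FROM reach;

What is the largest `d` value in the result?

Base: (notify, d=0).
Iteration 1: edges from {notify} -> (verify, d=1).
Iteration 2: edges from {verify} -> (scan, d=2).
Iteration 3: edges from {scan} -> (merge, d=3).
Iteration 4: no outgoing edges from {merge}; recursion stops.
d values: 0, 1, 2, 3; the maximum is 3.

3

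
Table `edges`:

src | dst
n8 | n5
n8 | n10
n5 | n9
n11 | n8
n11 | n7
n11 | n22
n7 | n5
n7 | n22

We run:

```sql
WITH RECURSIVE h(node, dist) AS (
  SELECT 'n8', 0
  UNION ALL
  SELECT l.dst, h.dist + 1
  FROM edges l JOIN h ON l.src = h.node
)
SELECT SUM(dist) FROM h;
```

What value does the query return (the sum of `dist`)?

Base: (n8, dist=0).
Iteration 1: edges from {n8} -> (n10, dist=1), (n5, dist=1).
Iteration 2: edges from {n10,n5} -> (n9, dist=2).
Iteration 3: no outgoing edges from {n9}; recursion stops.
SUM(dist) = 0 + 1 + 1 + 2 = 4.

4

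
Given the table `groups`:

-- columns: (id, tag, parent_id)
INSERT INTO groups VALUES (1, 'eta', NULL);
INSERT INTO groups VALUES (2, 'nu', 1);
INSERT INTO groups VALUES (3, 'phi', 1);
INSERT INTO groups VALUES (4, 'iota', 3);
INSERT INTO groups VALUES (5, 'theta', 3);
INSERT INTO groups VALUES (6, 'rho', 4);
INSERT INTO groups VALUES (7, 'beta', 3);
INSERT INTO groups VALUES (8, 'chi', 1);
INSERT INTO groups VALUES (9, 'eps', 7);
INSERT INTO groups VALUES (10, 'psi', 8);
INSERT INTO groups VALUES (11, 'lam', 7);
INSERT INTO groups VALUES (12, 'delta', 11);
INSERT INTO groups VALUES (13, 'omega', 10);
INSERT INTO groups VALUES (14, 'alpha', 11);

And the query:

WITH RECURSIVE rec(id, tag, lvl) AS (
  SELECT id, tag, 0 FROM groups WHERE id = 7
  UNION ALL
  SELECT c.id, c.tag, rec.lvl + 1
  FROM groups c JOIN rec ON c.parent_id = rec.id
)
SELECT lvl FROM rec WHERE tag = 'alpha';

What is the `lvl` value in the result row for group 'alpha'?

2

Base: id=7 (beta) at lvl 0.
Iteration 1: rows with parent_id in {7} -> eps (id 9, lvl 1), lam (id 11, lvl 1).
Iteration 2: rows with parent_id in {9,11} -> delta (id 12, lvl 2), alpha (id 14, lvl 2).
Iteration 3: no rows with parent_id in {12,14}; recursion stops.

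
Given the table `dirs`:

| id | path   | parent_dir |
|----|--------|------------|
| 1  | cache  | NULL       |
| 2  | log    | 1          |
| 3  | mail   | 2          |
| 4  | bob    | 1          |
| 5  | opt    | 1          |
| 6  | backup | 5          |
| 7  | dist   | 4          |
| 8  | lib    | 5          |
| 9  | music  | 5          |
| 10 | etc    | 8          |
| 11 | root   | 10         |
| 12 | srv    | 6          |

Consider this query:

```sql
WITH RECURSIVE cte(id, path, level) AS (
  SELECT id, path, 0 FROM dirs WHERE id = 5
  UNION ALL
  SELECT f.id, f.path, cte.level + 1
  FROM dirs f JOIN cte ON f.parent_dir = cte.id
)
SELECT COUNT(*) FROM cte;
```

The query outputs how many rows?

7

Base: id=5 (opt) at level 0.
Iteration 1: rows with parent_dir in {5} -> backup (id 6, level 1), lib (id 8, level 1), music (id 9, level 1).
Iteration 2: rows with parent_dir in {6,8,9} -> etc (id 10, level 2), srv (id 12, level 2).
Iteration 3: rows with parent_dir in {10,12} -> root (id 11, level 3).
Iteration 4: no rows with parent_dir in {11}; recursion stops.
Total rows emitted: 7.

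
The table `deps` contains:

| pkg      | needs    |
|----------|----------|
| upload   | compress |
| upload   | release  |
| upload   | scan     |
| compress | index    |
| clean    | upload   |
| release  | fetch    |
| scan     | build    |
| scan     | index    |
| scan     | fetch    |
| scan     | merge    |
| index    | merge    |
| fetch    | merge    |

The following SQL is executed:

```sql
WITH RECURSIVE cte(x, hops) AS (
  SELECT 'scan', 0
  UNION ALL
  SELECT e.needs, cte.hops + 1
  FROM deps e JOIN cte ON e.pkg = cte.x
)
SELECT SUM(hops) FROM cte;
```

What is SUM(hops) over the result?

8

Base: (scan, hops=0).
Iteration 1: edges from {scan} -> (build, hops=1), (fetch, hops=1), (index, hops=1), (merge, hops=1).
Iteration 2: edges from {build,fetch,index,merge} -> (merge, hops=2) x2. [UNION ALL keeps all 2 new rows, including repeats]
Iteration 3: no outgoing edges from {merge}; recursion stops.
SUM(hops) = 0 + 1 + 1 + 1 + 1 + 2 + 2 = 8.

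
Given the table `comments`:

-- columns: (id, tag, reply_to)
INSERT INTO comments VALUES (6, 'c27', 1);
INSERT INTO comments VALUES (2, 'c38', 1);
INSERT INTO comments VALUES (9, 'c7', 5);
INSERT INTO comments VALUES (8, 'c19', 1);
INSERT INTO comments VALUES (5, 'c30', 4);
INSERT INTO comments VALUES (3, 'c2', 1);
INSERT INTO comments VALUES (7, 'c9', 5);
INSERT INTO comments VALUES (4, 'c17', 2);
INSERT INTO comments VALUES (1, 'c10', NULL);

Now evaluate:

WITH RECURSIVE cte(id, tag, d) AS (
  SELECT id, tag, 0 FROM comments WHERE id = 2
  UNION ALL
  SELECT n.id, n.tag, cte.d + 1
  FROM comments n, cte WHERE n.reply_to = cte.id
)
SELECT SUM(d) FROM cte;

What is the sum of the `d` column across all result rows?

Base: id=2 (c38) at d 0.
Iteration 1: rows with reply_to in {2} -> c17 (id 4, d 1).
Iteration 2: rows with reply_to in {4} -> c30 (id 5, d 2).
Iteration 3: rows with reply_to in {5} -> c9 (id 7, d 3), c7 (id 9, d 3).
Iteration 4: no rows with reply_to in {7,9}; recursion stops.
SUM(d) = 0 + 1 + 2 + 3 + 3 = 9.

9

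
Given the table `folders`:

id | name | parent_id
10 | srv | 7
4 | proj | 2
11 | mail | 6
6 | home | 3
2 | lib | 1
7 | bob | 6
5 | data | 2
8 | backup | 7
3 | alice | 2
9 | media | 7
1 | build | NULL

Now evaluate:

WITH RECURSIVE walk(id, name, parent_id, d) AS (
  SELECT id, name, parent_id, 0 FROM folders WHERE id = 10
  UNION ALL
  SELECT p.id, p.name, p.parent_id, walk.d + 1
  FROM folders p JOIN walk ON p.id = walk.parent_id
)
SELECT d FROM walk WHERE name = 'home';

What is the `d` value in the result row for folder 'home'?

Base: id=10 (srv), parent_id=7, d 0.
Iteration 1: join on id=7 -> bob (id 7, parent_id=6, d 1).
Iteration 2: join on id=6 -> home (id 6, parent_id=3, d 2).
Iteration 3: join on id=3 -> alice (id 3, parent_id=2, d 3).
Iteration 4: join on id=2 -> lib (id 2, parent_id=1, d 4).
Iteration 5: join on id=1 -> build (id 1, parent_id=NULL, d 5).
Iteration 6: parent_id is NULL; no match; recursion stops.

2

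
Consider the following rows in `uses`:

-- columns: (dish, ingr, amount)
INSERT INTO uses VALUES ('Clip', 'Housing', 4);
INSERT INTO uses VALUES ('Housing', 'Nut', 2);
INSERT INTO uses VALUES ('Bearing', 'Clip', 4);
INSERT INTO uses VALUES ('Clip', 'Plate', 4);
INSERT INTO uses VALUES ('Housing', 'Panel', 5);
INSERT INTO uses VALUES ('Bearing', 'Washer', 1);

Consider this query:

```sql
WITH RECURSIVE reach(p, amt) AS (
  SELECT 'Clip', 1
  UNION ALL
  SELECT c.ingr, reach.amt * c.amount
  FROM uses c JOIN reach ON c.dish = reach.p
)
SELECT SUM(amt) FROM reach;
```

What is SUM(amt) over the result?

37

Base: (Clip, amt=1).
Iteration 1: components of {Clip} -> Housing = 1*4 = 4, Plate = 1*4 = 4.
Iteration 2: components of {Housing,Plate} -> Nut = 4*2 = 8, Panel = 4*5 = 20.
Iteration 3: no further components; recursion stops.
SUM(amt) = 1 + 4 + 4 + 20 + 8 = 37.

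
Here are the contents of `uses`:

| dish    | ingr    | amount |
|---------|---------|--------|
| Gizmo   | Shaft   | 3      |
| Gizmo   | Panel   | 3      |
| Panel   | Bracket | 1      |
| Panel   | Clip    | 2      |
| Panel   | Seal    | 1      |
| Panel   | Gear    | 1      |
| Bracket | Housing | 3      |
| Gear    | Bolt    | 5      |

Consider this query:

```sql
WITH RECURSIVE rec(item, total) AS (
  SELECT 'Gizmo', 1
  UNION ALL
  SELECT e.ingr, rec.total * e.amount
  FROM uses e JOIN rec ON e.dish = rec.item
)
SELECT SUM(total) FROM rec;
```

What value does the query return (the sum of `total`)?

Base: (Gizmo, total=1).
Iteration 1: components of {Gizmo} -> Panel = 1*3 = 3, Shaft = 1*3 = 3.
Iteration 2: components of {Panel,Shaft} -> Bracket = 3*1 = 3, Clip = 3*2 = 6, Gear = 3*1 = 3, Seal = 3*1 = 3.
Iteration 3: components of {Bracket,Clip,Gear,Seal} -> Bolt = 3*5 = 15, Housing = 3*3 = 9.
Iteration 4: no further components; recursion stops.
SUM(total) = 1 + 3 + 3 + 3 + 6 + 3 + 3 + 9 + 15 = 46.

46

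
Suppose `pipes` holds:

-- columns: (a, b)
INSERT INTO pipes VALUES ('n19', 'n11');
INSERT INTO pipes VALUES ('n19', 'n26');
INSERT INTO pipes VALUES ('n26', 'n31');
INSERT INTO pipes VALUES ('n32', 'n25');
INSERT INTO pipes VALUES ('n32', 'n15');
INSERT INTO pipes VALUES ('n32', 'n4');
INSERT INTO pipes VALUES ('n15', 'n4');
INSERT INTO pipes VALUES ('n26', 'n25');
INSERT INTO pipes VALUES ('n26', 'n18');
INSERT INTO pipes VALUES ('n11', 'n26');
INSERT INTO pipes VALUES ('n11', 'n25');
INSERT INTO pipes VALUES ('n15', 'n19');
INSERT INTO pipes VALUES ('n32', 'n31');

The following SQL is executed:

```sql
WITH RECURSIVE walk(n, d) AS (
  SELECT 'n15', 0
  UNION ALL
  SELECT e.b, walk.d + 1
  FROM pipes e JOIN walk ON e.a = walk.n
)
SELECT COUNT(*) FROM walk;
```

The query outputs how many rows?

Base: (n15, d=0).
Iteration 1: edges from {n15} -> (n19, d=1), (n4, d=1).
Iteration 2: edges from {n19,n4} -> (n11, d=2), (n26, d=2).
Iteration 3: edges from {n11,n26} -> (n18, d=3), (n25, d=3) x2, (n26, d=3), (n31, d=3). [UNION ALL keeps all 5 new rows, including repeats]
Iteration 4: edges from {n18,n25,n26,n31} -> (n18, d=4), (n25, d=4), (n31, d=4).
Iteration 5: no outgoing edges from {n18,n25,n31}; recursion stops.
Total rows emitted: 13.

13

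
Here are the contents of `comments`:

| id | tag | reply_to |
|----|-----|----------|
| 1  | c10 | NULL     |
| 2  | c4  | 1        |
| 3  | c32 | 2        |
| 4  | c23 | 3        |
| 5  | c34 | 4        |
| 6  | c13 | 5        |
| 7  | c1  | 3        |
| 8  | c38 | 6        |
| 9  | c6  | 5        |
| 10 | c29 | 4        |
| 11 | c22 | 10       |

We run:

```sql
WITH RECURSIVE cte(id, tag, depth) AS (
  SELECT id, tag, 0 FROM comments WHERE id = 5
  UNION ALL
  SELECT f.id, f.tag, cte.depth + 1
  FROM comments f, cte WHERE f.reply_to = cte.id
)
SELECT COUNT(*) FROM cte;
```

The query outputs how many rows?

Base: id=5 (c34) at depth 0.
Iteration 1: rows with reply_to in {5} -> c13 (id 6, depth 1), c6 (id 9, depth 1).
Iteration 2: rows with reply_to in {6,9} -> c38 (id 8, depth 2).
Iteration 3: no rows with reply_to in {8}; recursion stops.
Total rows emitted: 4.

4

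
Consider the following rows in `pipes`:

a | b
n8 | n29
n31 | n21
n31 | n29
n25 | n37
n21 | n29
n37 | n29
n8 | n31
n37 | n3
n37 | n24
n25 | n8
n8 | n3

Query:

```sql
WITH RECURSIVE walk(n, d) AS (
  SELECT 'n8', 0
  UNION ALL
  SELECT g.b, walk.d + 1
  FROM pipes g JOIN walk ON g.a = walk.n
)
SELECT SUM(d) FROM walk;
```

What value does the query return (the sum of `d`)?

Base: (n8, d=0).
Iteration 1: edges from {n8} -> (n29, d=1), (n3, d=1), (n31, d=1).
Iteration 2: edges from {n29,n3,n31} -> (n21, d=2), (n29, d=2).
Iteration 3: edges from {n21,n29} -> (n29, d=3).
Iteration 4: no outgoing edges from {n29}; recursion stops.
SUM(d) = 0 + 1 + 1 + 1 + 2 + 2 + 3 = 10.

10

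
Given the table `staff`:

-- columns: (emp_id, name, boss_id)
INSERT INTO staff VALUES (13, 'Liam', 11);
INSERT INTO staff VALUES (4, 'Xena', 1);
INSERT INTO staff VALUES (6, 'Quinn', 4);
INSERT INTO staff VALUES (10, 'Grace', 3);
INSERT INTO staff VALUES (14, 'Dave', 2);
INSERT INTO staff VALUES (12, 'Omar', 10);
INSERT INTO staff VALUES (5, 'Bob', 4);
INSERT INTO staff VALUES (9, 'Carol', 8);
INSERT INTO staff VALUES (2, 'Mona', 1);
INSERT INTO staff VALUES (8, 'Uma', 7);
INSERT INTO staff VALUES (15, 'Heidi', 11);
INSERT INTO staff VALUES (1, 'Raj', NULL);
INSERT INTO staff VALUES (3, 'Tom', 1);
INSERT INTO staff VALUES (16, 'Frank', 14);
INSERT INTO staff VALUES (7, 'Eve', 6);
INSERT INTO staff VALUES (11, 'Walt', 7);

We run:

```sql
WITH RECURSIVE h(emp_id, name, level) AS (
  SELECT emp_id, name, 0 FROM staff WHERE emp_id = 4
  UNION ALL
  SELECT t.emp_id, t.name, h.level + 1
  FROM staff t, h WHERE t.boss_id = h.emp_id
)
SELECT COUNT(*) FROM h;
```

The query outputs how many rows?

Base: emp_id=4 (Xena) at level 0.
Iteration 1: rows with boss_id in {4} -> Bob (id 5, level 1), Quinn (id 6, level 1).
Iteration 2: rows with boss_id in {5,6} -> Eve (id 7, level 2).
Iteration 3: rows with boss_id in {7} -> Uma (id 8, level 3), Walt (id 11, level 3).
Iteration 4: rows with boss_id in {8,11} -> Carol (id 9, level 4), Liam (id 13, level 4), Heidi (id 15, level 4).
Iteration 5: no rows with boss_id in {9,13,15}; recursion stops.
Total rows emitted: 9.

9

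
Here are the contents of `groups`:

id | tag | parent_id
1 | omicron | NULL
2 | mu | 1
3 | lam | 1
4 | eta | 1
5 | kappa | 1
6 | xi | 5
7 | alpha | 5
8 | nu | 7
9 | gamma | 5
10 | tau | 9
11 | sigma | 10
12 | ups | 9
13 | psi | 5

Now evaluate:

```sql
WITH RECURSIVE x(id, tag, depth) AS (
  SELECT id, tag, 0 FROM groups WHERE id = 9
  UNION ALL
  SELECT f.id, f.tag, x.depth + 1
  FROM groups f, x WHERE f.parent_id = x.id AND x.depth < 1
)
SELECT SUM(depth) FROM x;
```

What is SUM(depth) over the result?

Base: id=9 (gamma) at depth 0.
Iteration 1: rows with parent_id in {9} -> tau (id 10, depth 1), ups (id 12, depth 1).
Iteration 2: depth < 1 fails for all current rows; recursion stops.
SUM(depth) = 0 + 1 + 1 = 2.

2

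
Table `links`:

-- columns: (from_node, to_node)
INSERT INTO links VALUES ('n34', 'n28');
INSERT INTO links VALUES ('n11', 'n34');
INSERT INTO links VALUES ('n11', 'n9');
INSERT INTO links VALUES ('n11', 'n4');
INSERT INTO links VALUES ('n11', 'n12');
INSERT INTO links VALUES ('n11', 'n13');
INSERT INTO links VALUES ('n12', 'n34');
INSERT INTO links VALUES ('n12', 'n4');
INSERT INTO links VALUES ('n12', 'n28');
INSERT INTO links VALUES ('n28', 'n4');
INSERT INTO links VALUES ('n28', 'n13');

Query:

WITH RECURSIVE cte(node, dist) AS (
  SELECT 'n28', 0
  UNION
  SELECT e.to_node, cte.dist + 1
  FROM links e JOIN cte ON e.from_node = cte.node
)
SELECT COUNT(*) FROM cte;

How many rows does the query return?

3

Base: (n28, dist=0).
Iteration 1: edges from {n28} -> (n13, dist=1), (n4, dist=1).
Iteration 2: no outgoing edges from {n13,n4}; recursion stops.
Total rows emitted: 3.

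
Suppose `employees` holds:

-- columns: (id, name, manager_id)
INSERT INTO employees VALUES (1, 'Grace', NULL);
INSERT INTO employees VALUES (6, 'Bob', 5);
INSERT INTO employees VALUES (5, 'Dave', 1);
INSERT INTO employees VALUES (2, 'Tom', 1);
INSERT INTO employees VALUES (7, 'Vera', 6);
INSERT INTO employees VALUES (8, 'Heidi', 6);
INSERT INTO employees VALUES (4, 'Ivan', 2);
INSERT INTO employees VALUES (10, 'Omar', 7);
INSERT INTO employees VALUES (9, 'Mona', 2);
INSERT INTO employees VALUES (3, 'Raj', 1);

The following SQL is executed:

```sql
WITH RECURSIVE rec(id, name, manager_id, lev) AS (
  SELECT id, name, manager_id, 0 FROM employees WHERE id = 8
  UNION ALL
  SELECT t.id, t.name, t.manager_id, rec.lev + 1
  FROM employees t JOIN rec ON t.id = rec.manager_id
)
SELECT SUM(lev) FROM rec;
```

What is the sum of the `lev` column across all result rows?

6

Base: id=8 (Heidi), manager_id=6, lev 0.
Iteration 1: join on id=6 -> Bob (id 6, manager_id=5, lev 1).
Iteration 2: join on id=5 -> Dave (id 5, manager_id=1, lev 2).
Iteration 3: join on id=1 -> Grace (id 1, manager_id=NULL, lev 3).
Iteration 4: manager_id is NULL; no match; recursion stops.
SUM(lev) = 0 + 1 + 2 + 3 = 6.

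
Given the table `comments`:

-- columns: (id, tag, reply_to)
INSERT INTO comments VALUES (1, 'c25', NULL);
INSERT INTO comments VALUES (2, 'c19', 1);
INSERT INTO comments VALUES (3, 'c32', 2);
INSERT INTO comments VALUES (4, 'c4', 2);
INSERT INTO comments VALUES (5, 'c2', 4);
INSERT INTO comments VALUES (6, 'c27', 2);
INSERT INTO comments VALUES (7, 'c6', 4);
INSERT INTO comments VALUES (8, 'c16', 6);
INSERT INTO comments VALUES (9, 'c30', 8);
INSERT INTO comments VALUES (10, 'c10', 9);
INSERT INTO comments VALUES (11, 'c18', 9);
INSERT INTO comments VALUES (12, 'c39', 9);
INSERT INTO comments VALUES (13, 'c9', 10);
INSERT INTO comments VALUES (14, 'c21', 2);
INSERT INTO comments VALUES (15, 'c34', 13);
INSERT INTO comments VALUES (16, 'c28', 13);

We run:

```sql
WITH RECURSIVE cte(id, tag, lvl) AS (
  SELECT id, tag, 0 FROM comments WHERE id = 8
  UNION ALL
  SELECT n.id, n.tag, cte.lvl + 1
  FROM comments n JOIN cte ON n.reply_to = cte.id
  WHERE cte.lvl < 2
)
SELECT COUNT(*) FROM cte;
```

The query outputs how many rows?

Base: id=8 (c16) at lvl 0.
Iteration 1: rows with reply_to in {8} -> c30 (id 9, lvl 1).
Iteration 2: rows with reply_to in {9} -> c10 (id 10, lvl 2), c18 (id 11, lvl 2), c39 (id 12, lvl 2).
Iteration 3: lvl < 2 fails for all current rows; recursion stops.
Total rows emitted: 5.

5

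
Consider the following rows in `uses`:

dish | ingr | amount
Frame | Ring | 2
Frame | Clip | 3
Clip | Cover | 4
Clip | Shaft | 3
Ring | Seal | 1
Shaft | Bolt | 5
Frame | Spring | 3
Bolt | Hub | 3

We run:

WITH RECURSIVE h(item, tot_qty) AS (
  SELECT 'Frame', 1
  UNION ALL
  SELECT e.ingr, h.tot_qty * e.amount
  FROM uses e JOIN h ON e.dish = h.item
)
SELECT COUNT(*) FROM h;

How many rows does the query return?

9

Base: (Frame, tot_qty=1).
Iteration 1: components of {Frame} -> Clip = 1*3 = 3, Ring = 1*2 = 2, Spring = 1*3 = 3.
Iteration 2: components of {Clip,Ring,Spring} -> Cover = 3*4 = 12, Seal = 2*1 = 2, Shaft = 3*3 = 9.
Iteration 3: components of {Cover,Seal,Shaft} -> Bolt = 9*5 = 45.
Iteration 4: components of {Bolt} -> Hub = 45*3 = 135.
Iteration 5: no further components; recursion stops.
Total rows emitted: 9.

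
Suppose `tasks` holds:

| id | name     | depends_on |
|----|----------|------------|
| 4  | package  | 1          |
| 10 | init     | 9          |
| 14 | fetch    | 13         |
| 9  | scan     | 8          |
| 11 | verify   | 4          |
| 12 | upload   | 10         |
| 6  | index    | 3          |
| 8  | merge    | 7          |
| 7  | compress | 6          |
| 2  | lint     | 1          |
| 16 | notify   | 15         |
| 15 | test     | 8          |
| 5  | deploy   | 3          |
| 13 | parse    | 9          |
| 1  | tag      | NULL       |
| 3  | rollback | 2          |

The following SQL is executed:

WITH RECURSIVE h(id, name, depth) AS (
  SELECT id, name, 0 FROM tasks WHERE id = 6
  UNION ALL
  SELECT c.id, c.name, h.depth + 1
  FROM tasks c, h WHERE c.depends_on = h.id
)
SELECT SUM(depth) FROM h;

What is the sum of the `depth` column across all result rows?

Base: id=6 (index) at depth 0.
Iteration 1: rows with depends_on in {6} -> compress (id 7, depth 1).
Iteration 2: rows with depends_on in {7} -> merge (id 8, depth 2).
Iteration 3: rows with depends_on in {8} -> scan (id 9, depth 3), test (id 15, depth 3).
Iteration 4: rows with depends_on in {9,15} -> init (id 10, depth 4), parse (id 13, depth 4), notify (id 16, depth 4).
Iteration 5: rows with depends_on in {10,13,16} -> upload (id 12, depth 5), fetch (id 14, depth 5).
Iteration 6: no rows with depends_on in {12,14}; recursion stops.
SUM(depth) = 0 + 1 + 2 + 3 + 3 + 4 + 4 + 4 + 5 + 5 = 31.

31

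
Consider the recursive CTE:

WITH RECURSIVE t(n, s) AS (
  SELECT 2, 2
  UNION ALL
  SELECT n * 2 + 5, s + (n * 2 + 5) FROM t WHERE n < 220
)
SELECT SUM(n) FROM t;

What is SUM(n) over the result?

854

Base: n=2, s=2.
Iteration 1: 2 < 220 holds -> n = 2 * 2 + 5 = 9, s = 2 + 9 = 11.
Iteration 2: 9 < 220 holds -> n = 9 * 2 + 5 = 23, s = 11 + 23 = 34.
Iteration 3: 23 < 220 holds -> n = 23 * 2 + 5 = 51, s = 34 + 51 = 85.
Iteration 4: 51 < 220 holds -> n = 51 * 2 + 5 = 107, s = 85 + 107 = 192.
Iteration 5: 107 < 220 holds -> n = 107 * 2 + 5 = 219, s = 192 + 219 = 411.
Iteration 6: 219 < 220 holds -> n = 219 * 2 + 5 = 443, s = 411 + 443 = 854.
Iteration 7: 443 < 220 fails; recursion stops.
SUM(n) = 2 + 9 + 23 + 51 + 107 + 219 + 443 = 854.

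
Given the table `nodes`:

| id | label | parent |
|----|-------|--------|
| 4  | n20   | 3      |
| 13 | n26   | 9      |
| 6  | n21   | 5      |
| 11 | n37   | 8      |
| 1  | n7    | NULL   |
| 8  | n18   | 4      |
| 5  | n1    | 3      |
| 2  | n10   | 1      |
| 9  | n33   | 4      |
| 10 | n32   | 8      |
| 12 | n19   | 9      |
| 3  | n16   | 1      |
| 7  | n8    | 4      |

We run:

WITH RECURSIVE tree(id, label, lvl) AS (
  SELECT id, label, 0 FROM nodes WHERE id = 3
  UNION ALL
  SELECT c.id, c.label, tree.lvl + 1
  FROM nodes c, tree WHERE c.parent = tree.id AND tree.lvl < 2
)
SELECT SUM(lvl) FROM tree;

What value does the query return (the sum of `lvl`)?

10

Base: id=3 (n16) at lvl 0.
Iteration 1: rows with parent in {3} -> n20 (id 4, lvl 1), n1 (id 5, lvl 1).
Iteration 2: rows with parent in {4,5} -> n21 (id 6, lvl 2), n8 (id 7, lvl 2), n18 (id 8, lvl 2), n33 (id 9, lvl 2).
Iteration 3: lvl < 2 fails for all current rows; recursion stops.
SUM(lvl) = 0 + 1 + 1 + 2 + 2 + 2 + 2 = 10.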